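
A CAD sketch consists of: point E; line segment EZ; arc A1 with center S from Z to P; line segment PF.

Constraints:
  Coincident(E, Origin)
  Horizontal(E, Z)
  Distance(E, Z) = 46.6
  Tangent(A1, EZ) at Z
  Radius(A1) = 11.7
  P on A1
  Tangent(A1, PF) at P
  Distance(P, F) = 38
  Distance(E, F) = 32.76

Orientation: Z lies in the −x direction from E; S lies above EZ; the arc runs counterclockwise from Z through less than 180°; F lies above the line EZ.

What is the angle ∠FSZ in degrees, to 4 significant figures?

118.4°

Checks: |SP| = 11.70 ✓; ∠(SP, PF) = 90.00° ✓; |PF| = 38.00 ✓; |EF| = 32.76 ✓.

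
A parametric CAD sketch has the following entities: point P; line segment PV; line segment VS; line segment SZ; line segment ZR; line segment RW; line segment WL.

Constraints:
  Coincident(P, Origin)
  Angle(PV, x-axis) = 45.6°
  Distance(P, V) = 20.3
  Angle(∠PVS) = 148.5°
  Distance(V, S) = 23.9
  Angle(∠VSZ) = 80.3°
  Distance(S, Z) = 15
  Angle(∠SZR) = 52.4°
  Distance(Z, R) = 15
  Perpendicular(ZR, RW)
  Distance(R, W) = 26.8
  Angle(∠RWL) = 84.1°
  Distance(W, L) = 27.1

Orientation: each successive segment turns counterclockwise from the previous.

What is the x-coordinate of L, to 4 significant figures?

17.62

P is at the origin; PV runs at 45.6° with length 20.3, so V = (14.20, 14.50). ∠PVS = 148.5° gives VS at 77.10° from the x-axis; with |VS| = 23.9, S = (19.54, 37.80). ∠VSZ = 80.3° gives SZ at 176.8° from the x-axis; with |SZ| = 15.0, Z = (4.562, 38.64). ∠SZR = 52.4° gives ZR at -55.60° from the x-axis; with |ZR| = 15.0, R = (13.04, 26.26). ZR ⟂ RW, so RW runs at 34.40°; with |RW| = 26.8, W = (35.15, 41.40). ∠RWL = 84.1° gives WL at 130.3° from the x-axis; with |WL| = 27.1, L = (17.62, 62.07). So L.x = 17.62.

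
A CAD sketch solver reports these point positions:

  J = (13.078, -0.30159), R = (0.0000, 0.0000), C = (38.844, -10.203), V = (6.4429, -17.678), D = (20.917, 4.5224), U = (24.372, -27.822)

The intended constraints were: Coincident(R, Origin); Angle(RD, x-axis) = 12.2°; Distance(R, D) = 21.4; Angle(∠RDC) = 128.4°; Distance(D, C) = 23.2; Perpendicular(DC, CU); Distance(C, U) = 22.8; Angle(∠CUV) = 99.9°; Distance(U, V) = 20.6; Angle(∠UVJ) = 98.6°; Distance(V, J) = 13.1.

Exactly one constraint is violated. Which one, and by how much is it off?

Distance(V, J) = 13.1 — off by 5.50.

R = (0.00, 0.00) ✓; RD at 12.20° ✓; |RD| = 21.40 ✓; ∠RDC = 128.4° ✓; |DC| = 23.20 ✓; ∠(DC, CU) = 90.00° ✓; |CU| = 22.80 ✓; ∠CUV = 99.90° ✓; |UV| = 20.60 ✓; ∠UVJ = 98.60° ✓; |VJ| = 18.60 ✗.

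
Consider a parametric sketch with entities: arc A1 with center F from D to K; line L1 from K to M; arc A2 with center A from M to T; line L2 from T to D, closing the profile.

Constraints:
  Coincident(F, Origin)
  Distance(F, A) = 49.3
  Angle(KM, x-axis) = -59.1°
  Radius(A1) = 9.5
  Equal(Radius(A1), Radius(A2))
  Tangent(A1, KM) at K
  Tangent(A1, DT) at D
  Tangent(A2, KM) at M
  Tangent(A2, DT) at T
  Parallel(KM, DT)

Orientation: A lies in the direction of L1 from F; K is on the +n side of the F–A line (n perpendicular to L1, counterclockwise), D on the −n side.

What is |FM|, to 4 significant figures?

50.21

The slot axis is L1's direction at -59.1°, so u = (cos -59.1°, sin -59.1°) = (0.5135, -0.8581) and n = (−sin -59.1°, cos -59.1°) = (0.8581, 0.5135). F is at the origin and A lies 49.3 along u from F, so A = 49.3·u = (25.32, -42.30). Tangency of A1 to both parallel lines with radius 9.5 puts K and D at F ± 9.5·n: K = (8.152, 4.879), D = (-8.152, -4.879). Equal radii place M and T the same way about A: M = A + 9.5·n = (33.47, -37.42), T = A − 9.5·n = (17.17, -47.18). Then |FM| = |M − F| = 50.21.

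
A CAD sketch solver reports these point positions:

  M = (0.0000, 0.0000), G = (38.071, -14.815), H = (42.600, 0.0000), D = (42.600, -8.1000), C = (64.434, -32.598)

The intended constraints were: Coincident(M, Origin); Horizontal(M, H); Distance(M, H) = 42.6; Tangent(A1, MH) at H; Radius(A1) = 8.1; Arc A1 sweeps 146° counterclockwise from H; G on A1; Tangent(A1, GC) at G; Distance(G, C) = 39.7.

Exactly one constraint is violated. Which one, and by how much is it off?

Distance(G, C) = 39.7 — off by 7.90.

M = (0.00, 0.00) ✓; M.y = 0.00, H.y = 0.00 ✓; |MH| = 42.60 ✓; ∠(DH, HM) = 90.00° ✓; |DH| = 8.100 ✓; bearing(D→G) − bearing(D→H) = 146.0° ✓; |DG| = 8.100 ✓; ∠(DG, GC) = 90.00° ✓; |GC| = 31.80 ✗.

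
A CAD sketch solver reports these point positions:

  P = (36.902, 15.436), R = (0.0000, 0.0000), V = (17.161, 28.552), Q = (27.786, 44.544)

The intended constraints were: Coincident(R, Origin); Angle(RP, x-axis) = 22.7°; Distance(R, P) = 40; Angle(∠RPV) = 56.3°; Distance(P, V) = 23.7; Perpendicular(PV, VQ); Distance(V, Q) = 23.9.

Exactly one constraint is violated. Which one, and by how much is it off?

Distance(V, Q) = 23.9 — off by 4.70.

R = (0.00, 0.00) ✓; RP at 22.70° ✓; |RP| = 40.00 ✓; ∠RPV = 56.30° ✓; |PV| = 23.70 ✓; ∠(PV, VQ) = 90.00° ✓; |VQ| = 19.20 ✗.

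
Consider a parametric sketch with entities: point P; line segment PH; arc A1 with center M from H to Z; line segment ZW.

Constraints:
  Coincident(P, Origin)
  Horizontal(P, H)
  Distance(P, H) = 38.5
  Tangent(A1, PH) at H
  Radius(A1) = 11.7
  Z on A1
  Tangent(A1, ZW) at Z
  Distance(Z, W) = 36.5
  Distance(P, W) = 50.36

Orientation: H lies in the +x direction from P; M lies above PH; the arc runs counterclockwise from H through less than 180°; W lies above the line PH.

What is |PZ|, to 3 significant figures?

50.9

Checks: |MZ| = 11.70 ✓; ∠(MZ, ZW) = 90.00° ✓; |ZW| = 36.50 ✓; |PW| = 50.36 ✓.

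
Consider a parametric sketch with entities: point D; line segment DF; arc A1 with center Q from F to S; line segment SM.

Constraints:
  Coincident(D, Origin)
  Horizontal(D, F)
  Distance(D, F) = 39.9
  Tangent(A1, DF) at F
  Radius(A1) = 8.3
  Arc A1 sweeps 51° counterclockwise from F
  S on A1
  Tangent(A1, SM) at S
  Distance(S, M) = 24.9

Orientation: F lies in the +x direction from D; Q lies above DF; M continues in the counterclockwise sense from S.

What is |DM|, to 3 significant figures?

66.0

D is at the origin; D and F share the same y with |DF| = 39.9 and F on the +x side, so F = (39.9, 0.00). A1 meets DF tangentially, so QF is at right angles to DF, so Q = F + (0, 8.3) = (39.9, 8.30). On A1, F sits at bearing -90° from Q; a 51° counterclockwise sweep puts S at bearing -39°, so S = Q + 8.3·(cos -39°, sin -39°) = (46.4, 3.08). A1 meets SM tangentially, so QS is at right angles to SM, so SM runs along (−sin -39°, cos -39°); with |SM| = 24.9, M = (62.0, 22.4). Then |DM| = |M − D| = 66.0.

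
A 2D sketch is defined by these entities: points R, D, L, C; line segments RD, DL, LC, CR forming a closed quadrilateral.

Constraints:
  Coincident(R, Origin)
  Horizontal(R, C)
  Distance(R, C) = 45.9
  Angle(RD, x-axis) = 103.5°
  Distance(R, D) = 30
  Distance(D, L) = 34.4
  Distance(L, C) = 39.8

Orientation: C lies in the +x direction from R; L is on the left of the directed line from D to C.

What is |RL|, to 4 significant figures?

44.12

R is at the origin; RC is horizontal with |RC| = 45.9 and C in +x, so C = (45.9, 0). RD runs at 103.5° with |RD| = 30.0, so D = (-7.003, 29.17). L is determined by |DL| = 34.4 and |LC| = 39.8 together: it lies at the intersection of circle(D, 34.4) and circle(C, 39.8). With |DC| = 60.41, the foot of the radical line on DC is 26.89 from D and the perpendicular offset is √(34.4² − 26.89²) = 21.45. Taking the left-of-DC solution: L = (26.90, 34.97).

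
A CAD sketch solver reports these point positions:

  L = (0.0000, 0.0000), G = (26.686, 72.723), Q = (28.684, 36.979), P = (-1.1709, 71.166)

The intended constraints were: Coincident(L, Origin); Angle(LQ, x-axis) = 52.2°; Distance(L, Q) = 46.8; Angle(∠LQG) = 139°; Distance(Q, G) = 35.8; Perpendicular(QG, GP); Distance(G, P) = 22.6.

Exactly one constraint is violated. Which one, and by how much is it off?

Distance(G, P) = 22.6 — off by 5.30.

L = (0.00, 0.00) ✓; LQ at 52.20° ✓; |LQ| = 46.80 ✓; ∠LQG = 139.0° ✓; |QG| = 35.80 ✓; ∠(QG, GP) = 90.00° ✓; |GP| = 27.90 ✗.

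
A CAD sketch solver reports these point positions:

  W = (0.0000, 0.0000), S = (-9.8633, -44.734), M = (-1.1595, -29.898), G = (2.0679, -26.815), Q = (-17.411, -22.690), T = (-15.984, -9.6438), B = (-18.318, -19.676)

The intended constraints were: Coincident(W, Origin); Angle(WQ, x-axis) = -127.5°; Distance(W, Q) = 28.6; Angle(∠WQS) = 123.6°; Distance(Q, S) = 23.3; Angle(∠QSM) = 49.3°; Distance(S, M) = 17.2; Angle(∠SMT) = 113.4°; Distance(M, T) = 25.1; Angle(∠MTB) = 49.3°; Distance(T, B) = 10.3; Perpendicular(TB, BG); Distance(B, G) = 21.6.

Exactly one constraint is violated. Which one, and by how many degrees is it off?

Perpendicular(TB, BG) — off by 6.20°.

W = (0.00, 0.00) ✓; WQ at -127.5° ✓; |WQ| = 28.60 ✓; ∠WQS = 123.6° ✓; |QS| = 23.30 ✓; ∠QSM = 49.30° ✓; |SM| = 17.20 ✓; ∠SMT = 113.4° ✓; |MT| = 25.10 ✓; ∠MTB = 49.30° ✓; |TB| = 10.30 ✓; ∠(TB, BG) = 83.80° ✗; |BG| = 21.60 ✓.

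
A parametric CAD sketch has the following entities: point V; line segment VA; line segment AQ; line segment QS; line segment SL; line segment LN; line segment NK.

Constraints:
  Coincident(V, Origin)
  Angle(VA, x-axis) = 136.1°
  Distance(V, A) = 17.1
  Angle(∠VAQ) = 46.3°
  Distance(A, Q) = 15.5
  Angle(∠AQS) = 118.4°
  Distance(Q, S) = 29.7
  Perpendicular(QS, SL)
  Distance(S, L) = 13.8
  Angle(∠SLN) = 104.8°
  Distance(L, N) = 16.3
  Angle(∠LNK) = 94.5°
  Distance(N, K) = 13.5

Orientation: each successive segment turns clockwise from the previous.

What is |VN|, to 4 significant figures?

10.07

QS is perpendicular to SL, so SL runs at -149.2°; with |SL| = 13.8, L = (6.519, -20.07). ∠SLN = 104.8° gives LN at 135.6° from the x-axis; with |LN| = 16.3, N = (-5.127, -8.667). Then |VN| = |N − V| = 10.07.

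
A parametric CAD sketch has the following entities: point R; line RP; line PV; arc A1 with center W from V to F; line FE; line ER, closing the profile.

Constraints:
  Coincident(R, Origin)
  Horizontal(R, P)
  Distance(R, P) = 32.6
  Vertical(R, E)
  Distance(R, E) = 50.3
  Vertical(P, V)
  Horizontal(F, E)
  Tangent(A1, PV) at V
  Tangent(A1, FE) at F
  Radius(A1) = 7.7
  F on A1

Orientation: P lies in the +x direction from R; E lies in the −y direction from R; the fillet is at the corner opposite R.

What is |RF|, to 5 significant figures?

56.126

R is at the origin; RP is horizontal with |RP| = 32.6 and P on the +x side, so P = (32.600, 0.0000). R and E share the same x with |RE| = 50.3 and E on the −y side, so E = (0.0000, -50.300). The virtual corner opposite R is at (32.600, -50.300). The tangent condition forces WV to be normal to PV and A1 meets FE tangentially, so WF is at right angles to FE, with radius 7.7, so the center W sits 7.7 in from both sides at W = (24.900, -42.600). That places the tangent points at V = (32.600, -42.600) on PV and F = (24.900, -50.300) on FE. Then |RF| = |F − R| = 56.126.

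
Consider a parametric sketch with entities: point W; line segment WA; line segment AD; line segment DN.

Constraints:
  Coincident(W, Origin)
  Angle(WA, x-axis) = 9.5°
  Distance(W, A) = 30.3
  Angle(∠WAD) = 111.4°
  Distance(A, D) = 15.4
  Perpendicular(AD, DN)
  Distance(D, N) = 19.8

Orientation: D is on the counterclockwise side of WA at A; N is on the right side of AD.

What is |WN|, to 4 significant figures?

54.82

W is at the origin; WA runs at 9.5° with length 30.3, so A = 30.3·(cos 9.5°, sin 9.5°) = (29.88, 5.001). ∠WAD = 111.4°, so AD runs at 9.5° + (180° − 111.4°) = 78.10° from the x-axis; with |AD| = 15.4, D = A + 15.4·(cos 78.10°, sin 78.10°) = (33.06, 20.07). AD is perpendicular to DN; with |DN| = 19.8 on the right of AD, N = D + 19.8·(0.9785, -0.2062) = (52.43, 15.99). Then |WN| = |N − W| = 54.82.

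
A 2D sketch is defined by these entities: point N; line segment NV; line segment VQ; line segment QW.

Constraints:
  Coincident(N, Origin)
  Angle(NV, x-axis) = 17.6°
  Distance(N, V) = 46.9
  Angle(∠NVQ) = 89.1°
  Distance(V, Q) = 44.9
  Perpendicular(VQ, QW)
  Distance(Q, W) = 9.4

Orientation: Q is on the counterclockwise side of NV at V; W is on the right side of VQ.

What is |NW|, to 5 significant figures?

71.550

N is at the origin; NV runs at 17.6° with length 46.9, so V = 46.9·(cos 17.6°, sin 17.6°) = (44.705, 14.181). ∠NVQ = 89.1°, so VQ runs at 17.6° + (180° − 89.1°) = 108.50° from the x-axis; with |VQ| = 44.9, Q = V + 44.9·(cos 108.50°, sin 108.50°) = (30.458, 56.761). VQ is perpendicular to QW; with |QW| = 9.4 on the right of VQ, W = Q + 9.4·(0.94832, 0.31730) = (39.372, 59.744). Then |NW| = |W − N| = 71.550.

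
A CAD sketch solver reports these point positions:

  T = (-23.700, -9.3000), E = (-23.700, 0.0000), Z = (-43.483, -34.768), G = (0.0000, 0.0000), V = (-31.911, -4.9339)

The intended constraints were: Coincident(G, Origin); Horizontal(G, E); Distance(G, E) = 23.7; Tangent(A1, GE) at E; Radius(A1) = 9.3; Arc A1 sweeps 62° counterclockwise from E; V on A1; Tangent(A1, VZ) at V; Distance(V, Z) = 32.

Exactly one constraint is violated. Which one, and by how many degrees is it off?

Tangent(A1, VZ) at V — off by 6.80°.

G = (0.00, 0.00) ✓; G.y = 0.00, E.y = 0.00 ✓; |GE| = 23.70 ✓; ∠(TE, EG) = 90.00° ✓; |TE| = 9.300 ✓; bearing(T→V) − bearing(T→E) = 62.00° ✓; |TV| = 9.300 ✓; ∠(TV, VZ) = 83.20° ✗; |VZ| = 32.00 ✓.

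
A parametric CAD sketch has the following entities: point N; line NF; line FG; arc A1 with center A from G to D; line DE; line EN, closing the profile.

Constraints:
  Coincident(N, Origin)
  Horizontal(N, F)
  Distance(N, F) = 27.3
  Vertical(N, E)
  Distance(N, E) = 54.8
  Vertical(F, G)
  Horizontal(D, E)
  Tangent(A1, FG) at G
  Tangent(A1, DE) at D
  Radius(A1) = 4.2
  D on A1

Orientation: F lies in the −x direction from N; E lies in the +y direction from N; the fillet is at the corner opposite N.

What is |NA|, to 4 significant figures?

55.62

NE is vertical with |NE| = 54.8 and E on the +y side, so E = (0.000, 54.80). The virtual corner opposite N is at (-27.30, 54.80). The tangent condition forces AG to be normal to FG and the tangent condition forces AD to be normal to DE, with radius 4.2, so the center A sits 4.2 in from both sides at A = (-23.10, 50.60). Then |NA| = |A − N| = 55.62.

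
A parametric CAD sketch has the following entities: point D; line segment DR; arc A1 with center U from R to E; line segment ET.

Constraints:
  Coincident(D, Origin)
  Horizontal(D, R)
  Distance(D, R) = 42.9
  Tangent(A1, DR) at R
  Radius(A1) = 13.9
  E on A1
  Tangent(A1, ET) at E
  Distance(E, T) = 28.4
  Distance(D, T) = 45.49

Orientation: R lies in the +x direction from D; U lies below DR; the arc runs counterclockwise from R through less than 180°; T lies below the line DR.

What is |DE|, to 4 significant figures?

31.32

D is at the origin; DR is horizontal with |DR| = 42.9 and R on the +x side, so R = (42.90, 0.000). Since A1 is tangent to DR there, UR ⟂ DR, so U = R + (0, -13.9) = (42.90, -13.90). Since UE ⟂ ET (tangency), |UT| = √(13.9² + 28.4²) = 31.62 regardless of where E sits on A1. So T lies on both circle(D, 45.49) and circle(U, 31.62); the below-DR intersection is T = (23.56, -38.91). E is the foot of the tangent from T: E = (29.29, -11.10).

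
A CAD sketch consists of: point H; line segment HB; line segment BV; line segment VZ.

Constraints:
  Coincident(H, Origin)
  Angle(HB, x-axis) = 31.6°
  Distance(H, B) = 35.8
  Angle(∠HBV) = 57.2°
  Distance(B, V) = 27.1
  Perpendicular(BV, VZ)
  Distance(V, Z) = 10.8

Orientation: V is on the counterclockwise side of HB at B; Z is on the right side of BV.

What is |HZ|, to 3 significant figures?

41.6

H is at the origin; HB runs at 31.6° with length 35.8, so B = 35.8·(cos 31.6°, sin 31.6°) = (30.5, 18.8). ∠HBV = 57.2°, so BV runs at 31.6° + (180° − 57.2°) = 154° from the x-axis; with |BV| = 27.1, V = B + 27.1·(cos 154°, sin 154°) = (6.05, 30.5). The perpendicularity gives VZ at right angles to BV; with |VZ| = 10.8 on the right of BV, Z = V + 10.8·(0.432, 0.902) = (10.7, 40.2). Then |HZ| = |Z − H| = 41.6.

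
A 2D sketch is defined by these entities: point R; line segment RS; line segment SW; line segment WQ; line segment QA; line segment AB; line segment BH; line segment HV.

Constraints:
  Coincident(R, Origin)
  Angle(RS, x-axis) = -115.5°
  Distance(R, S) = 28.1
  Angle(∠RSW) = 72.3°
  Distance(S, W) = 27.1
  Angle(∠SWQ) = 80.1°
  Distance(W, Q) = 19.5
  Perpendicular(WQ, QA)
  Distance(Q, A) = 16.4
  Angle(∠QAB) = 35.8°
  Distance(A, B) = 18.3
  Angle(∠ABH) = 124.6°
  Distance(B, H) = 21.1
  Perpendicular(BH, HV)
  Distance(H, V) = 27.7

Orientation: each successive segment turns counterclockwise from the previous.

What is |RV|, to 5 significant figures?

25.874

R is at the origin; RS runs at -115.5° with length 28.1, so S = (-12.097, -25.363). ∠RSW = 72.3° gives SW at -7.8000° from the x-axis; with |SW| = 27.1, W = (14.752, -29.041). ∠SWQ = 80.1° gives WQ at 92.100° from the x-axis; with |WQ| = 19.5, Q = (14.037, -9.5536). The perpendicularity gives QA at right angles to WQ, so QA runs at -177.90°; with |QA| = 16.4, A = (-2.3516, -10.155). ∠QAB = 35.8° gives AB at -33.700° from the x-axis; with |AB| = 18.3, B = (12.873, -20.308). ∠ABH = 124.6° gives BH at 21.700° from the x-axis; with |BH| = 21.1, H = (32.478, -12.507). The perpendicularity gives HV at right angles to BH, so HV runs at 111.70°; with |HV| = 27.7, V = (22.236, 13.230). Then |RV| = |V − R| = 25.874.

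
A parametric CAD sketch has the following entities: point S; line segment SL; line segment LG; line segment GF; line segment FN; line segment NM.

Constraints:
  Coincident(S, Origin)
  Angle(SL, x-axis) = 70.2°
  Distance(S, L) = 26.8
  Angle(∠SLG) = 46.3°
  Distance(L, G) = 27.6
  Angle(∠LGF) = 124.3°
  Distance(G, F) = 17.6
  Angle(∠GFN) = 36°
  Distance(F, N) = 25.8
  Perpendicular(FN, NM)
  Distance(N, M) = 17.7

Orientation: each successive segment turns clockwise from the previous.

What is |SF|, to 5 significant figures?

19.608

S is at the origin; SL runs at 70.2° with length 26.8, so L = (9.0782, 25.216). ∠SLG = 46.3° gives LG at -63.500° from the x-axis; with |LG| = 27.6, G = (21.393, 0.51542). ∠LGF = 124.3° gives GF at -119.20° from the x-axis; with |GF| = 17.6, F = (12.807, -14.848). Then |SF| = |F − S| = 19.608.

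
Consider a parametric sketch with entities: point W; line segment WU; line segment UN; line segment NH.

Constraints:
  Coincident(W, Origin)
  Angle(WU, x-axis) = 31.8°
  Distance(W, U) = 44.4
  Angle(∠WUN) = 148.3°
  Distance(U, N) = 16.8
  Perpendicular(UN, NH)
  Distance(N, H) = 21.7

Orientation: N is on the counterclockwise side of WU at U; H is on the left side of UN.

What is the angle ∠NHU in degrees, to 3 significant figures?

37.7°

W is at the origin; WU runs at 31.8° with length 44.4, so U = 44.4·(cos 31.8°, sin 31.8°) = (37.7, 23.4). ∠WUN = 148.3°, so UN runs at 31.8° + (180° − 148.3°) = 63.5° from the x-axis; with |UN| = 16.8, N = U + 16.8·(cos 63.5°, sin 63.5°) = (45.2, 38.4). The perpendicularity gives NH at right angles to UN; with |NH| = 21.7 on the left of UN, H = N + 21.7·(-0.895, 0.446) = (25.8, 48.1). Then cos ∠NHU = HN·HU / (|HN||HU|), giving 37.7°.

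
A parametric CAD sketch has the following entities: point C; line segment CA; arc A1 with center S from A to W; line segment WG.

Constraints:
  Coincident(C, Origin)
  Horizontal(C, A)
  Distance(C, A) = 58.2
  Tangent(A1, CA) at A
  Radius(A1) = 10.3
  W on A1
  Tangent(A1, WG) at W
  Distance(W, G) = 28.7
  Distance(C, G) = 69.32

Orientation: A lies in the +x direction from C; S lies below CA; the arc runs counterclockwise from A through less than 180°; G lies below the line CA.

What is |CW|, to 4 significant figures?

50.03

Checks: |SW| = 10.30 ✓; ∠(SW, WG) = 90.00° ✓; |WG| = 28.70 ✓; |CG| = 69.32 ✓.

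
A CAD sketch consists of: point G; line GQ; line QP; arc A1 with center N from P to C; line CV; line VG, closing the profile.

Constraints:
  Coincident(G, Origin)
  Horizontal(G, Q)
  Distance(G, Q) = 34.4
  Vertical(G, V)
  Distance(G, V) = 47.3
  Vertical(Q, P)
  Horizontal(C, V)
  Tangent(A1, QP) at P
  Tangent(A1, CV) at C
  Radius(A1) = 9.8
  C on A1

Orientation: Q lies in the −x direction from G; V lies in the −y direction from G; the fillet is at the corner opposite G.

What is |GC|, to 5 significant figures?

53.315

The virtual corner opposite G is at (-34.400, -47.300). The tangent condition forces NP to be normal to QP and A1 meets CV tangentially, so NC is at right angles to CV, with radius 9.8, so the center N sits 9.8 in from both sides at N = (-24.600, -37.500). That places the tangent points at P = (-34.400, -37.500) on QP and C = (-24.600, -47.300) on CV. Then |GC| = |C − G| = 53.315.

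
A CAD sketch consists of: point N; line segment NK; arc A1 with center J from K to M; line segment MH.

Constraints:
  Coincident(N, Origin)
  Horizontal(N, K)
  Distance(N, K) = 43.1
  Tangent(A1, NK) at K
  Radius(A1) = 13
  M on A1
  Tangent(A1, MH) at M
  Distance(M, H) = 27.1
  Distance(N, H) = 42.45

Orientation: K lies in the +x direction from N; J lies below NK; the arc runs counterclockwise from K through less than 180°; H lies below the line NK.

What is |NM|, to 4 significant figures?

32.02

N is at the origin; N and K share the same y with |NK| = 43.1 and K on the +x side, so K = (43.10, 0.000). The tangent condition forces JK to be normal to NK, so J = K + (0, -13) = (43.10, -13.00). Since JM ⟂ MH (tangency), |JH| = √(13.0² + 27.1²) = 30.06 regardless of where M sits on A1. So H lies on both circle(N, 42.45) and circle(J, 30.06); the below-NK intersection is H = (23.22, -35.54). M is the foot of the tangent from H: M = (30.59, -9.462).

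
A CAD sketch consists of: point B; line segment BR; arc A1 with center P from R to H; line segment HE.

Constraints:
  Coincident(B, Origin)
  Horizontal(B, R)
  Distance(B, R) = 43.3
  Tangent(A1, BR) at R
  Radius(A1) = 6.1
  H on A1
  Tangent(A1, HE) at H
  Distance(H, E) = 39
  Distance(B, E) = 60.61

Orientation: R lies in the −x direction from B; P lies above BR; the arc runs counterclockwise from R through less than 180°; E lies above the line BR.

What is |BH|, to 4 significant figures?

37.79

Checks: B.y = 0.00, R.y = 0.00 ✓; |PH| = 6.100 ✓; ∠(PH, HE) = 90.00° ✓; |HE| = 39.00 ✓; |BE| = 60.61 ✓.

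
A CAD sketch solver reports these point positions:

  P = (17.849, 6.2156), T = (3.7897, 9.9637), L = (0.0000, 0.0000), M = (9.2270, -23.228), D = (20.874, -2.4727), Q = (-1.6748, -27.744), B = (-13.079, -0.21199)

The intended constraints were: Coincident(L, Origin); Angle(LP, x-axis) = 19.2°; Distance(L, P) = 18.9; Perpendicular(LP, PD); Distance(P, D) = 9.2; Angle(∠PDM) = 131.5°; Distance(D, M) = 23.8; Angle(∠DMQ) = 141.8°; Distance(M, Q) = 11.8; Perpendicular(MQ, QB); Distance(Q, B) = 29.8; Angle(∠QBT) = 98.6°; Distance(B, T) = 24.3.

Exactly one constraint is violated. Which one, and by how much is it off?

Distance(B, T) = 24.3 — off by 4.60.

L = (0.00, 0.00) ✓; LP at 19.20° ✓; |LP| = 18.90 ✓; ∠(LP, PD) = 90.00° ✓; |PD| = 9.200 ✓; ∠PDM = 131.5° ✓; |DM| = 23.80 ✓; ∠DMQ = 141.8° ✓; |MQ| = 11.80 ✓; ∠(MQ, QB) = 90.00° ✓; |QB| = 29.80 ✓; ∠QBT = 98.60° ✓; |BT| = 19.70 ✗.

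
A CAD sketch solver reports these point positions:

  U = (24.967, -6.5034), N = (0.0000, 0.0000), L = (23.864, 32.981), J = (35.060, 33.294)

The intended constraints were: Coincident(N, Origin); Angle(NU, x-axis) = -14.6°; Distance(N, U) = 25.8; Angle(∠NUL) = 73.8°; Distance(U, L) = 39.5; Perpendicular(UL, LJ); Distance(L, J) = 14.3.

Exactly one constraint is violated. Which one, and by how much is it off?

Distance(L, J) = 14.3 — off by 3.10.

N = (0.00, 0.00) ✓; NU at -14.60° ✓; |NU| = 25.80 ✓; ∠NUL = 73.80° ✓; |UL| = 39.50 ✓; ∠(UL, LJ) = 90.00° ✓; |LJ| = 11.20 ✗.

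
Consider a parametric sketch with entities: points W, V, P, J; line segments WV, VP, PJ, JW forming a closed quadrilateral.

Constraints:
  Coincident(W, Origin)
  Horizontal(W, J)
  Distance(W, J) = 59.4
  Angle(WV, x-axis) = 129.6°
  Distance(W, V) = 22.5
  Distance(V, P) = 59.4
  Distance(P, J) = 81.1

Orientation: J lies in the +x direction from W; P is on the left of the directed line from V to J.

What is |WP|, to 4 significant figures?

70.28

W is at the origin; WJ is horizontal with |WJ| = 59.4 and J in +x, so J = (59.4, 0). WV runs at 129.6° with |WV| = 22.5, so V = (-14.34, 17.34). P is determined by |VP| = 59.4 and |PJ| = 81.1 together: it lies at the intersection of circle(V, 59.4) and circle(J, 81.1). With |VJ| = 75.75, the foot of the radical line on VJ is 17.75 from V and the perpendicular offset is √(59.4² − 17.75²) = 56.69. Taking the left-of-VJ solution: P = (15.91, 68.45).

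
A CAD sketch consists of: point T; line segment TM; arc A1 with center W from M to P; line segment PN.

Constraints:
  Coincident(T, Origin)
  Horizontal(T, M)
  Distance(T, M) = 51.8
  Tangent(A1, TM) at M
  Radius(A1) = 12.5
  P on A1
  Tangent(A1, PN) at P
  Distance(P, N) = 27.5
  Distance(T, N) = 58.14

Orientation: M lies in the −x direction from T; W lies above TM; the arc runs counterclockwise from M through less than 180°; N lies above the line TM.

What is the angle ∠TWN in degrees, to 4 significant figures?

83.37°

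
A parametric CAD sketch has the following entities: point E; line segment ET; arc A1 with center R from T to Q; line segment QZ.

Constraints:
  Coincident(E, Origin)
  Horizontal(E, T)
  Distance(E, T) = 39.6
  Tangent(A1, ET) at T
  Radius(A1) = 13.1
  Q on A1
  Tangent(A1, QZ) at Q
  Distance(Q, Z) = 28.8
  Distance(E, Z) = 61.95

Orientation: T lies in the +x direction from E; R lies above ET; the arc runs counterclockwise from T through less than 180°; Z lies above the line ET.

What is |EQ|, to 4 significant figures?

54.81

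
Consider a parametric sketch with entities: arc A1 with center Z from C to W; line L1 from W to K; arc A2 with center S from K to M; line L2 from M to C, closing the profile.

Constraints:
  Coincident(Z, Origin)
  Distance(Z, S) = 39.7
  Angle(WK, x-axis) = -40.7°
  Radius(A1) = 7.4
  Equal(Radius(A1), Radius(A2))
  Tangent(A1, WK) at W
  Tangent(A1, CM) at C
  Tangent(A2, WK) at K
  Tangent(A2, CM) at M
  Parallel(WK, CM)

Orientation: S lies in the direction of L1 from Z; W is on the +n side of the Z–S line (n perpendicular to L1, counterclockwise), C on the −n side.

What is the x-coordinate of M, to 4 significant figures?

25.27

The slot axis is L1's direction at -40.7°, so u = (cos -40.7°, sin -40.7°) = (0.7581, -0.6521) and n = (−sin -40.7°, cos -40.7°) = (0.6521, 0.7581). Z is at the origin and S lies 39.7 along u from Z, so S = 39.7·u = (30.10, -25.89). Tangency of A1 to both parallel lines with radius 7.4 puts W and C at Z ± 7.4·n: W = (4.826, 5.610), C = (-4.826, -5.610). Equal radii place K and M the same way about S: K = S + 7.4·n = (34.92, -20.28), M = S − 7.4·n = (25.27, -31.50). So M.x = 25.27.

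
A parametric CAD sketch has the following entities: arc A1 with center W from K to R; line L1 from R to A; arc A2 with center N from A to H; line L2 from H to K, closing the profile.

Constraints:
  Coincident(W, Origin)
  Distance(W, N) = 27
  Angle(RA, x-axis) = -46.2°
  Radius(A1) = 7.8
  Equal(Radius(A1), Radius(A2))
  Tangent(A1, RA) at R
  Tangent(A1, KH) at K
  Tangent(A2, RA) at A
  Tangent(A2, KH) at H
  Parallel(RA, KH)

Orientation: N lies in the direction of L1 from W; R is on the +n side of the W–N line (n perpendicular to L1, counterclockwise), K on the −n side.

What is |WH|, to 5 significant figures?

28.104

Tangency of A1 to both parallel lines with radius 7.8 puts R and K at W ± 7.8·n: R = (5.6297, 5.3987), K = (-5.6297, -5.3987). Equal radii place A and H the same way about N: A = N + 7.8·n = (24.318, -14.089), H = N − 7.8·n = (13.058, -24.886). Then |WH| = |H − W| = 28.104.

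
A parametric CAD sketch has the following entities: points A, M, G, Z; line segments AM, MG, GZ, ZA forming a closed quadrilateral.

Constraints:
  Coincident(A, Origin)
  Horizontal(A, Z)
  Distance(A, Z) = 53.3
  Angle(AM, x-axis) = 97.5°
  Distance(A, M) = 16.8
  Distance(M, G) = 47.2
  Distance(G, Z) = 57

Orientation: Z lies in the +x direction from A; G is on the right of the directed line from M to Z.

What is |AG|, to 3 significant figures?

30.4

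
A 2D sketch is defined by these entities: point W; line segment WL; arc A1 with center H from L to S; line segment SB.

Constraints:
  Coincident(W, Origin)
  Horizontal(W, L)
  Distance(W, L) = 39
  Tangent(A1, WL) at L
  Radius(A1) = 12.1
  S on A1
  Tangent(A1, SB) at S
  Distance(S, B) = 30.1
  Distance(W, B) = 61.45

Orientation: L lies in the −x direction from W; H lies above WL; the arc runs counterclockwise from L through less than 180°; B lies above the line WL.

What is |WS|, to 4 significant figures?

33.47

Checks: |HS| = 12.10 ✓; ∠(HS, SB) = 90.00° ✓; |SB| = 30.10 ✓; |WB| = 61.45 ✓.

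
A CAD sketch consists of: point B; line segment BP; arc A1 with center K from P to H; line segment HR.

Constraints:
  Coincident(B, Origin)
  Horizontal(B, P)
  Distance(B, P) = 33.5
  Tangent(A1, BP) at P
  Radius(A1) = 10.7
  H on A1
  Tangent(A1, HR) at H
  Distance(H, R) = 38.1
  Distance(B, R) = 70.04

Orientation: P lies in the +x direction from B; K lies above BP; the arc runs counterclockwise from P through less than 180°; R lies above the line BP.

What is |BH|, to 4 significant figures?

44.49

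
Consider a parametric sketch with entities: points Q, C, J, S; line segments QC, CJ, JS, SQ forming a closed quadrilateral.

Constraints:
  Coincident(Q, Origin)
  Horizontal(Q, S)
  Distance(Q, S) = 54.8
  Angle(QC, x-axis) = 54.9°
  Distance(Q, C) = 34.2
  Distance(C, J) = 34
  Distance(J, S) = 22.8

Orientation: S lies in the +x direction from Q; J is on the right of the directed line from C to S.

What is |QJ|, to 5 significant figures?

32.484

Checks: |CJ| = 34.00 ✓; |JS| = 22.80 ✓.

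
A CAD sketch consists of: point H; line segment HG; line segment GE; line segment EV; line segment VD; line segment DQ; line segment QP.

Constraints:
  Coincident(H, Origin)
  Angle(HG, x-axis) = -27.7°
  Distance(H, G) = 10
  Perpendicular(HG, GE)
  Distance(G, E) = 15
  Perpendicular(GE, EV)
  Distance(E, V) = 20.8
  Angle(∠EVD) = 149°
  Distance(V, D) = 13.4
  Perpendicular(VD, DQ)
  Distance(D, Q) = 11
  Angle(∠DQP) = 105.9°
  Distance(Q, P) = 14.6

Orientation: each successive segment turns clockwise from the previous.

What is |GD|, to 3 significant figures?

33.3

H is at the origin; HG runs at -27.7° with length 10.0, so G = (8.85, -4.65). HG ⟂ GE, so GE runs at -118°; with |GE| = 15.0, E = (1.88, -17.9). GE ⟂ EV, so EV runs at 152°; with |EV| = 20.8, V = (-16.5, -8.26). ∠EVD = 149.0° gives VD at 121° from the x-axis; with |VD| = 13.4, D = (-23.5, 3.19). Then |GD| = |D − G| = 33.3.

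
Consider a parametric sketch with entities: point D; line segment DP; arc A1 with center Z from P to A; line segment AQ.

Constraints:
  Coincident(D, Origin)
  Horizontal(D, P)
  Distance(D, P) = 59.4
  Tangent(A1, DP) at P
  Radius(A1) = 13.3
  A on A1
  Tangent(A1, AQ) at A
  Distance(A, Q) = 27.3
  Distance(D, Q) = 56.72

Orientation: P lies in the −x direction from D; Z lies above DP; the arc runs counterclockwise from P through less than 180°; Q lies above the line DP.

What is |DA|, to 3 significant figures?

47.6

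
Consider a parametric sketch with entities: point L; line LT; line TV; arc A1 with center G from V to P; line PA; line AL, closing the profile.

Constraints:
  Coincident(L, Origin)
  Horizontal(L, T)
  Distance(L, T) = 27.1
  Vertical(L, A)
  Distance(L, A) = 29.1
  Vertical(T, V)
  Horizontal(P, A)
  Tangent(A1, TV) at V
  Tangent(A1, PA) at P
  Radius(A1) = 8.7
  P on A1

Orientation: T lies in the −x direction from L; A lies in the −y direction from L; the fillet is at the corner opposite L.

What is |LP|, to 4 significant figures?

34.43

L is at the origin; LT is horizontal with |LT| = 27.1 and T on the −x side, so T = (-27.10, 0.000). L and A share the same x with |LA| = 29.1 and A on the −y side, so A = (0.000, -29.10). The virtual corner opposite L is at (-27.10, -29.10). The tangent condition forces GV to be normal to TV and since A1 is tangent to PA there, GP ⟂ PA, with radius 8.7, so the center G sits 8.7 in from both sides at G = (-18.40, -20.40). That places the tangent points at V = (-27.10, -20.40) on TV and P = (-18.40, -29.10) on PA. Then |LP| = |P − L| = 34.43.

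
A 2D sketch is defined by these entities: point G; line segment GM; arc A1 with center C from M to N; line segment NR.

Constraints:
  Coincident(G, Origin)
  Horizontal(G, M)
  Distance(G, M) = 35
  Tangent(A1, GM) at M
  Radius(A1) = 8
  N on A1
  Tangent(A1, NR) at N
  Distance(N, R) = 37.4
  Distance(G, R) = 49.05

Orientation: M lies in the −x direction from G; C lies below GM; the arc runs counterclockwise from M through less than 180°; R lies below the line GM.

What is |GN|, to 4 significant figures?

43.53

G is at the origin; G and M share the same y with |GM| = 35.0 and M on the −x side, so M = (-35.00, 0.000). Since A1 is tangent to GM there, CM ⟂ GM, so C = M + (0, -8) = (-35.00, -8.000). Since CN ⟂ NR (tangency), |CR| = √(8.0² + 37.4²) = 38.25 regardless of where N sits on A1. So R lies on both circle(G, 49.05) and circle(C, 38.25); the below-GM intersection is R = (-21.85, -43.91). N is the foot of the tangent from R: N = (-41.77, -12.26).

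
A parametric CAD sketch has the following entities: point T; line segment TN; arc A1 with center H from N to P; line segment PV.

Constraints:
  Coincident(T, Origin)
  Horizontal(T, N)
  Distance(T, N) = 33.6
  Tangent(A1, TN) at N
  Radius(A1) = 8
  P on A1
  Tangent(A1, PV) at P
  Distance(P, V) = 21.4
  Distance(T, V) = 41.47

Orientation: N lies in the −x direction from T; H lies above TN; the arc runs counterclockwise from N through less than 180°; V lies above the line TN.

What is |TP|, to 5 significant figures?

27.201

Checks: |HP| = 8.000 ✓; ∠(HP, PV) = 90.00° ✓; |PV| = 21.40 ✓; |TV| = 41.47 ✓.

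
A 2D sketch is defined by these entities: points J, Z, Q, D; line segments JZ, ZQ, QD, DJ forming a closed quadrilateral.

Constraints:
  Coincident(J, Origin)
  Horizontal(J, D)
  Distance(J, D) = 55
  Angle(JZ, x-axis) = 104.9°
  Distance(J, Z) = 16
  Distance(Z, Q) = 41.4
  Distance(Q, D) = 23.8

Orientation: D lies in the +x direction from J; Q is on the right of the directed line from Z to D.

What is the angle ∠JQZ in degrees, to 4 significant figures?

20.65°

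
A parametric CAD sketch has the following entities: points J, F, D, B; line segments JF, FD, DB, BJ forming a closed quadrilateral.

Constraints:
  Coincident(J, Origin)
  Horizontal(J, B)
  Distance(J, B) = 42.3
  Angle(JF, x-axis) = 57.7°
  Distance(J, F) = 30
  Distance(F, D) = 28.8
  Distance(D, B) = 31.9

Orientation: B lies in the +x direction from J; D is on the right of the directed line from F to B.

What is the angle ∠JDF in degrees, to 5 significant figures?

85.547°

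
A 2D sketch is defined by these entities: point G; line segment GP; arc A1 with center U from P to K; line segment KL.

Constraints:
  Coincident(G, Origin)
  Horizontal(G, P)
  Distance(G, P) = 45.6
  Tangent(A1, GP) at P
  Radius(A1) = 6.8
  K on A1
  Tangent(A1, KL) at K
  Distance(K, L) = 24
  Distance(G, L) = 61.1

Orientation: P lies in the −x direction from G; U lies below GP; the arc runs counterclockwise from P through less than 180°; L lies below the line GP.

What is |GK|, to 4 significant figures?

52.82

G is at the origin; GP is horizontal with |GP| = 45.6 and P on the −x side, so P = (-45.60, 0.000). The tangent condition forces UP to be normal to GP, so U = P + (0, -6.8) = (-45.60, -6.800). Since UK ⟂ KL (tangency), |UL| = √(6.8² + 24.0²) = 24.94 regardless of where K sits on A1. So L lies on both circle(G, 61.1) and circle(U, 24.94); the below-GP intersection is L = (-52.85, -30.67). K is the foot of the tangent from L: K = (-52.40, -6.674).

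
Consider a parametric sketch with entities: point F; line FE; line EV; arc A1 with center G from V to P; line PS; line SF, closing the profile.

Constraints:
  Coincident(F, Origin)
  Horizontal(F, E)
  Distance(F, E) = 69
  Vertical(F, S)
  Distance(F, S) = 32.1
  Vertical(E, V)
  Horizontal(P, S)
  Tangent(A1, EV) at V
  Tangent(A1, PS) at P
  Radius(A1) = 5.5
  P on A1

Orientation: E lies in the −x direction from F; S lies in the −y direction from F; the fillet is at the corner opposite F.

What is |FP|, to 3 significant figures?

71.2

The virtual corner opposite F is at (-69.0, -32.1). Tangency of A1 to EV means the radius GV is perpendicular to EV and the tangent condition forces GP to be normal to PS, with radius 5.5, so the center G sits 5.5 in from both sides at G = (-63.5, -26.6). That places the tangent points at V = (-69.0, -26.6) on EV and P = (-63.5, -32.1) on PS. Then |FP| = |P − F| = 71.2.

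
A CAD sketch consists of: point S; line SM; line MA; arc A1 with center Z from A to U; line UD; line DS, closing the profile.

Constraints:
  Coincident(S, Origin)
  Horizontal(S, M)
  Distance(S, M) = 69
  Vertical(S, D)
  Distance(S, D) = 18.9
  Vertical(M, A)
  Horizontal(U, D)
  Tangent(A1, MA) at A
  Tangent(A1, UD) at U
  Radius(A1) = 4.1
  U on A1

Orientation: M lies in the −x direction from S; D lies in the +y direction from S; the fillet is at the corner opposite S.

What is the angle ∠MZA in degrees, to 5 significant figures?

74.516°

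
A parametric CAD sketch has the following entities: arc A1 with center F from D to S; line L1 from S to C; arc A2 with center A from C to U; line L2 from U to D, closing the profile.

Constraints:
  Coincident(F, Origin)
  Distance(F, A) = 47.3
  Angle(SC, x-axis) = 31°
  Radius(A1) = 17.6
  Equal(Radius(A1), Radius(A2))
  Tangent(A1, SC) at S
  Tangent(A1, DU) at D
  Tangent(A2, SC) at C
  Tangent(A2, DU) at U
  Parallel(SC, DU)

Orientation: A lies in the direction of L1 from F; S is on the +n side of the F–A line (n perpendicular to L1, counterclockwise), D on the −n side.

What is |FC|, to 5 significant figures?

50.468

Tangency of A1 to both parallel lines with radius 17.6 puts S and D at F ± 17.6·n: S = (-9.0647, 15.086), D = (9.0647, -15.086). Equal radii place C and U the same way about A: C = A + 17.6·n = (31.479, 39.447), U = A − 17.6·n = (49.609, 9.2752). Then |FC| = |C − F| = 50.468.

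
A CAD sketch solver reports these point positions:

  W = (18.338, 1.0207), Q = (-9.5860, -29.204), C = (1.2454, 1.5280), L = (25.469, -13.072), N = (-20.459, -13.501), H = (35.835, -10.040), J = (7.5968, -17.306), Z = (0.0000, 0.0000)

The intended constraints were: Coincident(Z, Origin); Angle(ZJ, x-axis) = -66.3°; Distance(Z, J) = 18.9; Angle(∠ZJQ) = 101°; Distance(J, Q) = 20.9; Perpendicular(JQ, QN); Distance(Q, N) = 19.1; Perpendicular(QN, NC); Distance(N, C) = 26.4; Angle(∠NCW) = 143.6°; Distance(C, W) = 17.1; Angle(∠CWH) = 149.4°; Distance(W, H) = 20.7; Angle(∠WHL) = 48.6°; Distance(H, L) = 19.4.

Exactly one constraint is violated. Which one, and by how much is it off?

Distance(H, L) = 19.4 — off by 8.60.

Z = (0.00, 0.00) ✓; ZJ at -66.30° ✓; |ZJ| = 18.90 ✓; ∠ZJQ = 101.0° ✓; |JQ| = 20.90 ✓; ∠(JQ, QN) = 90.00° ✓; |QN| = 19.10 ✓; ∠(QN, NC) = 90.00° ✓; |NC| = 26.40 ✓; ∠NCW = 143.6° ✓; |CW| = 17.10 ✓; ∠CWH = 149.4° ✓; |WH| = 20.70 ✓; ∠WHL = 48.60° ✓; |HL| = 10.80 ✗.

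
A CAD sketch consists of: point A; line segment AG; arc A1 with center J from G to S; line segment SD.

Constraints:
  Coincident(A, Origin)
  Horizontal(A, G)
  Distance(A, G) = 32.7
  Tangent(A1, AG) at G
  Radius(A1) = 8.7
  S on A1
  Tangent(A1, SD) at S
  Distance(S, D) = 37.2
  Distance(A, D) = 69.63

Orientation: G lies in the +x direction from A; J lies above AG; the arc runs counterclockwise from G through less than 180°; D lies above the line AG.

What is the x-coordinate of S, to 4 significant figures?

40.07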